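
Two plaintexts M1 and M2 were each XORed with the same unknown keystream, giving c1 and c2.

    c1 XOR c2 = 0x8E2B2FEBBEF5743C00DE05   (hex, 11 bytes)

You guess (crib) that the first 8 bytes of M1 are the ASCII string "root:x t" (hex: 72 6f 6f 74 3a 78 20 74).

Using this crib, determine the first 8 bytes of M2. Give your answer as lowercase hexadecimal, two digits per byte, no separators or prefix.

fc44409f848d5448

Since c1 ⊕ c2 = M1 ⊕ M2, XORing with the guessed M1 bytes yields the corresponding M2 bytes: M2 = (c1 ⊕ c2) ⊕ M1.
byte 0: 8e XOR 72 = fc
byte 1: 2b XOR 6f = 44
byte 2: 2f XOR 6f = 40
byte 3: eb XOR 74 = 9f
byte 4: be XOR 3a = 84
byte 5: f5 XOR 78 = 8d
byte 6: 74 XOR 20 = 54
byte 7: 3c XOR 74 = 48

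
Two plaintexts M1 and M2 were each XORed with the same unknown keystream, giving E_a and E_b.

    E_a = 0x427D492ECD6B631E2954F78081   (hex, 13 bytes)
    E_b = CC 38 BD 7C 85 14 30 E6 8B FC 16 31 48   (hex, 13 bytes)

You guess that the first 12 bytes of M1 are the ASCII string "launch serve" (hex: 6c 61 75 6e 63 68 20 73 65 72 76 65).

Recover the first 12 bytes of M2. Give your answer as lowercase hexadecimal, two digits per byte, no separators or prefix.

e224813c2b17738bc7da97d4

First, E_a ⊕ E_b = (M1 ⊕ K) ⊕ (M2 ⊕ K) = M1 ⊕ M2, so the key drops out. Then M2 = (M1 ⊕ M2) ⊕ M1 over the first 12 bytes.
byte 0: (42 xor cc) xor 6c = 8e xor 6c = e2
byte 1: (7d xor 38) xor 61 = 45 xor 61 = 24
byte 2: (49 xor bd) xor 75 = f4 xor 75 = 81
byte 3: (2e xor 7c) xor 6e = 52 xor 6e = 3c
byte 4: (cd xor 85) xor 63 = 48 xor 63 = 2b
byte 5: (6b xor 14) xor 68 = 7f xor 68 = 17
byte 6: (63 xor 30) xor 20 = 53 xor 20 = 73
byte 7: (1e xor e6) xor 73 = f8 xor 73 = 8b
byte 8: (29 xor 8b) xor 65 = a2 xor 65 = c7
byte 9: (54 xor fc) xor 72 = a8 xor 72 = da
byte 10: (f7 xor 16) xor 76 = e1 xor 76 = 97
byte 11: (80 xor 31) xor 65 = b1 xor 65 = d4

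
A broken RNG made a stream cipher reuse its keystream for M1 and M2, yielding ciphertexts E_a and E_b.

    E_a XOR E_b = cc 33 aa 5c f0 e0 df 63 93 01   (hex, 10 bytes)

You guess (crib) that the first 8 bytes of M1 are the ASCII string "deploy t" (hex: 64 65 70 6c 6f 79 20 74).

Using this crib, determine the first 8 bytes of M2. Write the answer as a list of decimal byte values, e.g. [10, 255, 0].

[168, 86, 218, 48, 159, 153, 255, 23]

Since E_a ⊕ E_b = M1 ⊕ M2, XORing with the guessed M1 bytes yields the corresponding M2 bytes: M2 = (E_a ⊕ E_b) ⊕ M1.
cc ^ 64 = a8
33 ^ 65 = 56
aa ^ 70 = da
5c ^ 6c = 30
f0 ^ 6f = 9f
e0 ^ 79 = 99
df ^ 20 = ff
63 ^ 74 = 17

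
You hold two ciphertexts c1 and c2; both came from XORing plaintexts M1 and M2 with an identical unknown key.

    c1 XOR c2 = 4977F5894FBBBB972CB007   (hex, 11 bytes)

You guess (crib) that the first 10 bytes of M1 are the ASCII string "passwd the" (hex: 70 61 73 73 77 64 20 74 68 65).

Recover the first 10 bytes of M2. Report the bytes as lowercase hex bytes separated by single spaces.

39 16 86 fa 38 df 9b e3 44 d5

Since c1 ⊕ c2 = M1 ⊕ M2, XORing with the guessed M1 bytes yields the corresponding M2 bytes: M2 = (c1 ⊕ c2) ⊕ M1.
byte 0: 49 xor 70 = 39
byte 1: 77 xor 61 = 16
byte 2: f5 xor 73 = 86
byte 3: 89 xor 73 = fa
byte 4: 4f xor 77 = 38
byte 5: bb xor 64 = df
byte 6: bb xor 20 = 9b
byte 7: 97 xor 74 = e3
byte 8: 2c xor 68 = 44
byte 9: b0 xor 65 = d5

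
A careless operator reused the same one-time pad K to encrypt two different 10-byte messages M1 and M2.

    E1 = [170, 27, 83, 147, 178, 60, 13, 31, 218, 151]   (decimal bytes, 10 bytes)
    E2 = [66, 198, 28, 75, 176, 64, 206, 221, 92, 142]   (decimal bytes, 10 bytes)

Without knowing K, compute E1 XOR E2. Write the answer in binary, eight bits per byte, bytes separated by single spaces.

11101000 11011101 01001111 11011000 00000010 01111100 11000011 11000010 10000110 00011001

E1 ⊕ E2 = (M1 ⊕ K) ⊕ (M2 ⊕ K) = M1 ⊕ M2 — the shared key cancels under XOR.
byte 0: aa XOR 42 = e8
byte 1: 1b XOR c6 = dd
byte 2: 53 XOR 1c = 4f
byte 3: 93 XOR 4b = d8
byte 4: b2 XOR b0 = 02
byte 5: 3c XOR 40 = 7c
byte 6: 0d XOR ce = c3
byte 7: 1f XOR dd = c2
byte 8: da XOR 5c = 86
byte 9: 97 XOR 8e = 19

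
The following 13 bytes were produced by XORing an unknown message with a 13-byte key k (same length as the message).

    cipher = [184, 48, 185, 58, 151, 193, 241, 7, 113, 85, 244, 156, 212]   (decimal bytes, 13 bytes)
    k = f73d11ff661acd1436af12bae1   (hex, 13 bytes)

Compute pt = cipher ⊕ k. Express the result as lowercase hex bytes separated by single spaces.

184 xor 247 =  79
 48 xor  61 =  13
185 xor  17 = 168
 58 xor 255 = 197
151 xor 102 = 241
193 xor  26 = 219
241 xor 205 =  60
  7 xor  20 =  19
113 xor  54 =  71
 85 xor 175 = 250
244 xor  18 = 230
156 xor 186 =  38
212 xor 225 =  53

4f 0d a8 c5 f1 db 3c 13 47 fa e6 26 35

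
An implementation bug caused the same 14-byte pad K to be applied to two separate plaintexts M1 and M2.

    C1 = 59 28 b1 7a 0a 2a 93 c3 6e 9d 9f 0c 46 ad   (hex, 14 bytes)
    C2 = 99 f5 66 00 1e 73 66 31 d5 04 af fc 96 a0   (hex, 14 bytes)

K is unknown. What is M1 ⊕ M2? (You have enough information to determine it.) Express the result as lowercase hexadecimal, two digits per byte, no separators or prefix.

c0ddd77a1459f5f2bb9930f0d00d

C1 ⊕ C2 = (M1 ⊕ K) ⊕ (M2 ⊕ K) = M1 ⊕ M2 — the shared key cancels under XOR.
59 xor 99 = c0
28 xor f5 = dd
b1 xor 66 = d7
7a xor 00 = 7a
0a xor 1e = 14
2a xor 73 = 59
93 xor 66 = f5
c3 xor 31 = f2
6e xor d5 = bb
9d xor 04 = 99
9f xor af = 30
0c xor fc = f0
46 xor 96 = d0
ad xor a0 = 0d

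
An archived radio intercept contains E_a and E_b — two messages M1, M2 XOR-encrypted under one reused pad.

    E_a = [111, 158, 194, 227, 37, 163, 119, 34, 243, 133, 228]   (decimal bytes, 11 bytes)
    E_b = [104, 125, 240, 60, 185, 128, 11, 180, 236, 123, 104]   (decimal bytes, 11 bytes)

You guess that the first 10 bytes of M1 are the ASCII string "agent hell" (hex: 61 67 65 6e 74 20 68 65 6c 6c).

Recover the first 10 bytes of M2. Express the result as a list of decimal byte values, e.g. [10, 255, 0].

[102, 132, 87, 177, 232, 3, 20, 243, 115, 146]

First, E_a ⊕ E_b = (M1 ⊕ K) ⊕ (M2 ⊕ K) = M1 ⊕ M2, so the key drops out. Then M2 = (M1 ⊕ M2) ⊕ M1 over the first 10 bytes.
byte 0: (6f xor 68) xor 61 = 07 xor 61 = 66
byte 1: (9e xor 7d) xor 67 = e3 xor 67 = 84
byte 2: (c2 xor f0) xor 65 = 32 xor 65 = 57
byte 3: (e3 xor 3c) xor 6e = df xor 6e = b1
byte 4: (25 xor b9) xor 74 = 9c xor 74 = e8
byte 5: (a3 xor 80) xor 20 = 23 xor 20 = 03
byte 6: (77 xor 0b) xor 68 = 7c xor 68 = 14
byte 7: (22 xor b4) xor 65 = 96 xor 65 = f3
byte 8: (f3 xor ec) xor 6c = 1f xor 6c = 73
byte 9: (85 xor 7b) xor 6c = fe xor 6c = 92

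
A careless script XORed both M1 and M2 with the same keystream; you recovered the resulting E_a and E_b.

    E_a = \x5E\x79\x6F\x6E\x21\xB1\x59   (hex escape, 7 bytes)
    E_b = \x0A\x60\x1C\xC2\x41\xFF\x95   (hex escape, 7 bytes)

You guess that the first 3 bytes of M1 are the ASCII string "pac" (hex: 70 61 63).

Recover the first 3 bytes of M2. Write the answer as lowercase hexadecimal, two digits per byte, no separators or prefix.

First, E_a ⊕ E_b = (M1 ⊕ K) ⊕ (M2 ⊕ K) = M1 ⊕ M2, so the key drops out. Then M2 = (M1 ⊕ M2) ⊕ M1 over the first 3 bytes.
byte 0: (5e XOR 0a) XOR 70 = 54 XOR 70 = 24
byte 1: (79 XOR 60) XOR 61 = 19 XOR 61 = 78
byte 2: (6f XOR 1c) XOR 63 = 73 XOR 63 = 10

247810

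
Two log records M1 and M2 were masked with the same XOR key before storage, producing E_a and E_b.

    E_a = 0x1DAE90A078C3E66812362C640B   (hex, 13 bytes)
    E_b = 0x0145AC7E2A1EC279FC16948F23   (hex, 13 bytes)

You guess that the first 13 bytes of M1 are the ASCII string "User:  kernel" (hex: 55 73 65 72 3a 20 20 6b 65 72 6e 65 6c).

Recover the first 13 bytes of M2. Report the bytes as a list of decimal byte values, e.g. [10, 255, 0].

[73, 152, 89, 172, 104, 253, 4, 122, 139, 82, 214, 142, 68]

First, E_a ⊕ E_b = (M1 ⊕ K) ⊕ (M2 ⊕ K) = M1 ⊕ M2, so the key drops out. Then M2 = (M1 ⊕ M2) ⊕ M1 over the first 13 bytes.
byte 0: (1d xor 01) xor 55 = 1c xor 55 = 49
byte 1: (ae xor 45) xor 73 = eb xor 73 = 98
byte 2: (90 xor ac) xor 65 = 3c xor 65 = 59
byte 3: (a0 xor 7e) xor 72 = de xor 72 = ac
byte 4: (78 xor 2a) xor 3a = 52 xor 3a = 68
byte 5: (c3 xor 1e) xor 20 = dd xor 20 = fd
byte 6: (e6 xor c2) xor 20 = 24 xor 20 = 04
byte 7: (68 xor 79) xor 6b = 11 xor 6b = 7a
byte 8: (12 xor fc) xor 65 = ee xor 65 = 8b
byte 9: (36 xor 16) xor 72 = 20 xor 72 = 52
byte 10: (2c xor 94) xor 6e = b8 xor 6e = d6
byte 11: (64 xor 8f) xor 65 = eb xor 65 = 8e
byte 12: (0b xor 23) xor 6c = 28 xor 6c = 44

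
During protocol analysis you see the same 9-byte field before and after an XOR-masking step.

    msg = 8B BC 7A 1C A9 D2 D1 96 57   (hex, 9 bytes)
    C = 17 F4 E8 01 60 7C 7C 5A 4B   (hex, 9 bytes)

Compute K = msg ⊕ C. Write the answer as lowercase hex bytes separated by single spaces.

9c 48 92 1d c9 ae ad cc 1c

Since C = msg ⊕ K, XORing both sides with msg gives K = msg ⊕ C.
139 XOR  23 = 156
188 XOR 244 =  72
122 XOR 232 = 146
 28 XOR   1 =  29
169 XOR  96 = 201
210 XOR 124 = 174
209 XOR 124 = 173
150 XOR  90 = 204
 87 XOR  75 =  28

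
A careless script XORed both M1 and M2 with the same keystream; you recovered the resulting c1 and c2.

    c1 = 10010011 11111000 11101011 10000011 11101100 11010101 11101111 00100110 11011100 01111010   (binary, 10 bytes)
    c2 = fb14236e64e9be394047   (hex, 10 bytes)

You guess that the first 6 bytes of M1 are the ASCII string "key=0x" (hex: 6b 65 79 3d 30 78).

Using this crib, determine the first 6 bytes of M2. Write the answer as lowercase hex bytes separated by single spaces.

First, c1 ⊕ c2 = (M1 ⊕ K) ⊕ (M2 ⊕ K) = M1 ⊕ M2, so the key drops out. Then M2 = (M1 ⊕ M2) ⊕ M1 over the first 6 bytes.
byte 0: (93 ⊕ fb) ⊕ 6b = 68 ⊕ 6b = 03
byte 1: (f8 ⊕ 14) ⊕ 65 = ec ⊕ 65 = 89
byte 2: (eb ⊕ 23) ⊕ 79 = c8 ⊕ 79 = b1
byte 3: (83 ⊕ 6e) ⊕ 3d = ed ⊕ 3d = d0
byte 4: (ec ⊕ 64) ⊕ 30 = 88 ⊕ 30 = b8
byte 5: (d5 ⊕ e9) ⊕ 78 = 3c ⊕ 78 = 44

03 89 b1 d0 b8 44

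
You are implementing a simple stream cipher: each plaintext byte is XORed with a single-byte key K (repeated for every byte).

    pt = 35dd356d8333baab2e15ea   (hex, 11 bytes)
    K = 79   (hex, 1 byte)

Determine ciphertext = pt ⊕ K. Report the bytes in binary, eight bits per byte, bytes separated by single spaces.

The 1-byte key repeats, so the effective keystream is 79 79 79 79 79 79 79 79 79 79 79.
byte 0: 35 ⊕ 79 = 4c
byte 1: dd ⊕ 79 = a4
byte 2: 35 ⊕ 79 = 4c
byte 3: 6d ⊕ 79 = 14
byte 4: 83 ⊕ 79 = fa
byte 5: 33 ⊕ 79 = 4a
byte 6: ba ⊕ 79 = c3
byte 7: ab ⊕ 79 = d2
byte 8: 2e ⊕ 79 = 57
byte 9: 15 ⊕ 79 = 6c
byte 10: ea ⊕ 79 = 93

01001100 10100100 01001100 00010100 11111010 01001010 11000011 11010010 01010111 01101100 10010011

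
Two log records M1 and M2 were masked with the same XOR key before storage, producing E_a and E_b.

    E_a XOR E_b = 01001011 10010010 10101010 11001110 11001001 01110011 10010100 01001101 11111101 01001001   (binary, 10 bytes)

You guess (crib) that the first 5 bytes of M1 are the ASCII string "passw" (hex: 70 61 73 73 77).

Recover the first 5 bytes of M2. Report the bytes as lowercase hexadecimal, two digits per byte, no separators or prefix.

Since E_a ⊕ E_b = M1 ⊕ M2, XORing with the guessed M1 bytes yields the corresponding M2 bytes: M2 = (E_a ⊕ E_b) ⊕ M1.
4b ^ 70 = 3b
92 ^ 61 = f3
aa ^ 73 = d9
ce ^ 73 = bd
c9 ^ 77 = be

3bf3d9bdbe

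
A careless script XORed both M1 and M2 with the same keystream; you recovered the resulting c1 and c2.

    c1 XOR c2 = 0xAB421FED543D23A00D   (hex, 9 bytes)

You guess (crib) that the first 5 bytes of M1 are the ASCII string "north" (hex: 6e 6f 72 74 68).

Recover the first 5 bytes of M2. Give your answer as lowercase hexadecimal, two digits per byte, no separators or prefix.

c52d6d993c

Since c1 ⊕ c2 = M1 ⊕ M2, XORing with the guessed M1 bytes yields the corresponding M2 bytes: M2 = (c1 ⊕ c2) ⊕ M1.
10101011 ⊕ 01101110 = 11000101
01000010 ⊕ 01101111 = 00101101
00011111 ⊕ 01110010 = 01101101
11101101 ⊕ 01110100 = 10011001
01010100 ⊕ 01101000 = 00111100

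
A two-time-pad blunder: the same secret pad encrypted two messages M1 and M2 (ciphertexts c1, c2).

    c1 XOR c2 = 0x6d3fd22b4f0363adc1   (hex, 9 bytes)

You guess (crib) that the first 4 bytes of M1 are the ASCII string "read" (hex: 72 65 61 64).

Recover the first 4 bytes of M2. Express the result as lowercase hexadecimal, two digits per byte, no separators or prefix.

Since c1 ⊕ c2 = M1 ⊕ M2, XORing with the guessed M1 bytes yields the corresponding M2 bytes: M2 = (c1 ⊕ c2) ⊕ M1.
6d xor 72 = 1f
3f xor 65 = 5a
d2 xor 61 = b3
2b xor 64 = 4f

1f5ab34f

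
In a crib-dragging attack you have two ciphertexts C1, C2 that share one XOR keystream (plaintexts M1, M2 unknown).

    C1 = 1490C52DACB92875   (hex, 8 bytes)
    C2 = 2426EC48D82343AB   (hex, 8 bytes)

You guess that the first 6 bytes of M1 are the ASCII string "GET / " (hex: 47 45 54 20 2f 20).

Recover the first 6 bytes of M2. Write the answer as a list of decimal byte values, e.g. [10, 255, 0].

First, C1 ⊕ C2 = (M1 ⊕ K) ⊕ (M2 ⊕ K) = M1 ⊕ M2, so the key drops out. Then M2 = (M1 ⊕ M2) ⊕ M1 over the first 6 bytes.
byte 0: (14 XOR 24) XOR 47 = 30 XOR 47 = 77
byte 1: (90 XOR 26) XOR 45 = b6 XOR 45 = f3
byte 2: (c5 XOR ec) XOR 54 = 29 XOR 54 = 7d
byte 3: (2d XOR 48) XOR 20 = 65 XOR 20 = 45
byte 4: (ac XOR d8) XOR 2f = 74 XOR 2f = 5b
byte 5: (b9 XOR 23) XOR 20 = 9a XOR 20 = ba

[119, 243, 125, 69, 91, 186]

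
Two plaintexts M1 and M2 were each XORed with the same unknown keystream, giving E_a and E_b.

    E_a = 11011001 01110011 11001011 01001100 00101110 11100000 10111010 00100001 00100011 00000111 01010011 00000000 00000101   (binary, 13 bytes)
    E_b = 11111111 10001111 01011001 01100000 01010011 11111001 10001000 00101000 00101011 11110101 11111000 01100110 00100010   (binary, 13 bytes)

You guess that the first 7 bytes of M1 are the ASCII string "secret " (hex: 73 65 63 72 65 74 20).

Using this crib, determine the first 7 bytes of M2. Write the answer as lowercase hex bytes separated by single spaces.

First, E_a ⊕ E_b = (M1 ⊕ K) ⊕ (M2 ⊕ K) = M1 ⊕ M2, so the key drops out. Then M2 = (M1 ⊕ M2) ⊕ M1 over the first 7 bytes.
byte 0: (d9 ⊕ ff) ⊕ 73 = 26 ⊕ 73 = 55
byte 1: (73 ⊕ 8f) ⊕ 65 = fc ⊕ 65 = 99
byte 2: (cb ⊕ 59) ⊕ 63 = 92 ⊕ 63 = f1
byte 3: (4c ⊕ 60) ⊕ 72 = 2c ⊕ 72 = 5e
byte 4: (2e ⊕ 53) ⊕ 65 = 7d ⊕ 65 = 18
byte 5: (e0 ⊕ f9) ⊕ 74 = 19 ⊕ 74 = 6d
byte 6: (ba ⊕ 88) ⊕ 20 = 32 ⊕ 20 = 12

55 99 f1 5e 18 6d 12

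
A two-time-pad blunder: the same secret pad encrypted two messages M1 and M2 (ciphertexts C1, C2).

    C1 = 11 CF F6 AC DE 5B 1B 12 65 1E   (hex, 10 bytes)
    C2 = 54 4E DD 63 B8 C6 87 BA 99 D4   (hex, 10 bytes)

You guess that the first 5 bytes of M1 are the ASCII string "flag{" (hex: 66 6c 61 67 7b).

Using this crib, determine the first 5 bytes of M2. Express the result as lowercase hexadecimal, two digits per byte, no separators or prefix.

First, C1 ⊕ C2 = (M1 ⊕ K) ⊕ (M2 ⊕ K) = M1 ⊕ M2, so the key drops out. Then M2 = (M1 ⊕ M2) ⊕ M1 over the first 5 bytes.
byte 0: (11 xor 54) xor 66 = 45 xor 66 = 23
byte 1: (cf xor 4e) xor 6c = 81 xor 6c = ed
byte 2: (f6 xor dd) xor 61 = 2b xor 61 = 4a
byte 3: (ac xor 63) xor 67 = cf xor 67 = a8
byte 4: (de xor b8) xor 7b = 66 xor 7b = 1d

23ed4aa81d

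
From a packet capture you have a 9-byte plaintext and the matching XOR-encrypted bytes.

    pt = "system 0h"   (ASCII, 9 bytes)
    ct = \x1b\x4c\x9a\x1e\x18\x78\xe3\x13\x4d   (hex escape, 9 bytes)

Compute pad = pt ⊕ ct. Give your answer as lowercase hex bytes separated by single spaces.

68 35 e9 6a 7d 15 c3 23 25

Since ct = pt ⊕ pad, XORing both sides with pt gives pad = pt ⊕ ct.
73 XOR 1b = 68
79 XOR 4c = 35
73 XOR 9a = e9
74 XOR 1e = 6a
65 XOR 18 = 7d
6d XOR 78 = 15
20 XOR e3 = c3
30 XOR 13 = 23
68 XOR 4d = 25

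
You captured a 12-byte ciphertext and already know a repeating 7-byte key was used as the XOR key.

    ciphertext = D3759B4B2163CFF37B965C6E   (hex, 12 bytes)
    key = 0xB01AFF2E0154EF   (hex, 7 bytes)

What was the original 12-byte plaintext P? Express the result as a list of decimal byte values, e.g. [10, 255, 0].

The 7-byte key repeats, so the effective keystream is b0 1a ff 2e 01 54 ef b0 1a ff 2e 01.
byte 0: d3 XOR b0 = 63
byte 1: 75 XOR 1a = 6f
byte 2: 9b XOR ff = 64
byte 3: 4b XOR 2e = 65
byte 4: 21 XOR 01 = 20
byte 5: 63 XOR 54 = 37
byte 6: cf XOR ef = 20
byte 7: f3 XOR b0 = 43
byte 8: 7b XOR 1a = 61
byte 9: 96 XOR ff = 69
byte 10: 5c XOR 2e = 72
byte 11: 6e XOR 01 = 6f

[99, 111, 100, 101, 32, 55, 32, 67, 97, 105, 114, 111]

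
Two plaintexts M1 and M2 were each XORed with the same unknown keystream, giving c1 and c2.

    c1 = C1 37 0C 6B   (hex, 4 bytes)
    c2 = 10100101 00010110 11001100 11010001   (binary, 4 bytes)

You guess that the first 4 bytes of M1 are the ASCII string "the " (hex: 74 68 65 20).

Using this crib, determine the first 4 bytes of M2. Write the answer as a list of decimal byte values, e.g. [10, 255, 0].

[16, 73, 165, 154]

First, c1 ⊕ c2 = (M1 ⊕ K) ⊕ (M2 ⊕ K) = M1 ⊕ M2, so the key drops out. Then M2 = (M1 ⊕ M2) ⊕ M1 over the first 4 bytes.
byte 0: (c1 ^ a5) ^ 74 = 64 ^ 74 = 10
byte 1: (37 ^ 16) ^ 68 = 21 ^ 68 = 49
byte 2: (0c ^ cc) ^ 65 = c0 ^ 65 = a5
byte 3: (6b ^ d1) ^ 20 = ba ^ 20 = 9a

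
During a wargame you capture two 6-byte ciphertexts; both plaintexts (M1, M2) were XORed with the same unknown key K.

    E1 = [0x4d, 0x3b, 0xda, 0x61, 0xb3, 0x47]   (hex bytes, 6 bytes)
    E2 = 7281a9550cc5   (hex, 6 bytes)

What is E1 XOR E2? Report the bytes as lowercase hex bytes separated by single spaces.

3f ba 73 34 bf 82

E1 ⊕ E2 = (M1 ⊕ K) ⊕ (M2 ⊕ K) = M1 ⊕ M2 — the shared key cancels under XOR.
byte 0: 4d ⊕ 72 = 3f
byte 1: 3b ⊕ 81 = ba
byte 2: da ⊕ a9 = 73
byte 3: 61 ⊕ 55 = 34
byte 4: b3 ⊕ 0c = bf
byte 5: 47 ⊕ c5 = 82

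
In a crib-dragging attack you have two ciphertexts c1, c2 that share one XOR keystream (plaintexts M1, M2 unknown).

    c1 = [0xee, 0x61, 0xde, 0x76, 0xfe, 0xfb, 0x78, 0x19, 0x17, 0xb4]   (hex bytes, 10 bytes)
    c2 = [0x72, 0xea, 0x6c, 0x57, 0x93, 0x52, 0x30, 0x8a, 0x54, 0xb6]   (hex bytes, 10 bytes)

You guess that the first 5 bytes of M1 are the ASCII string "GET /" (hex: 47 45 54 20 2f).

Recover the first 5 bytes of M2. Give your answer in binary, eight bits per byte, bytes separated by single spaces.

First, c1 ⊕ c2 = (M1 ⊕ K) ⊕ (M2 ⊕ K) = M1 ⊕ M2, so the key drops out. Then M2 = (M1 ⊕ M2) ⊕ M1 over the first 5 bytes.
byte 0: (ee xor 72) xor 47 = 9c xor 47 = db
byte 1: (61 xor ea) xor 45 = 8b xor 45 = ce
byte 2: (de xor 6c) xor 54 = b2 xor 54 = e6
byte 3: (76 xor 57) xor 20 = 21 xor 20 = 01
byte 4: (fe xor 93) xor 2f = 6d xor 2f = 42

11011011 11001110 11100110 00000001 01000010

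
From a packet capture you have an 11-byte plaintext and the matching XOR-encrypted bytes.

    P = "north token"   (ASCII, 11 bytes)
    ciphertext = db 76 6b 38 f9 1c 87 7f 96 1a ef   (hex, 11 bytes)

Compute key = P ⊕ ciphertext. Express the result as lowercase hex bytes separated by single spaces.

Since ciphertext = P ⊕ key, XORing both sides with P gives key = P ⊕ ciphertext.
6e ⊕ db = b5
6f ⊕ 76 = 19
72 ⊕ 6b = 19
74 ⊕ 38 = 4c
68 ⊕ f9 = 91
20 ⊕ 1c = 3c
74 ⊕ 87 = f3
6f ⊕ 7f = 10
6b ⊕ 96 = fd
65 ⊕ 1a = 7f
6e ⊕ ef = 81

b5 19 19 4c 91 3c f3 10 fd 7f 81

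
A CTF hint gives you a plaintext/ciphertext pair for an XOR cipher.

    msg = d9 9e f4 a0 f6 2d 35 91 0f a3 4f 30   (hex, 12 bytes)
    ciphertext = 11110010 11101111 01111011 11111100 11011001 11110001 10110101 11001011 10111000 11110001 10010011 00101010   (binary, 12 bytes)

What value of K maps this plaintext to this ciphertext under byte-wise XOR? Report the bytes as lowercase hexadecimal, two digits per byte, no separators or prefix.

2b718f5c2fdc805ab752dc1a

Since ciphertext = msg ⊕ K, XORing both sides with msg gives K = msg ⊕ ciphertext.
byte 0: d9 ^ f2 = 2b
byte 1: 9e ^ ef = 71
byte 2: f4 ^ 7b = 8f
byte 3: a0 ^ fc = 5c
byte 4: f6 ^ d9 = 2f
byte 5: 2d ^ f1 = dc
byte 6: 35 ^ b5 = 80
byte 7: 91 ^ cb = 5a
byte 8: 0f ^ b8 = b7
byte 9: a3 ^ f1 = 52
byte 10: 4f ^ 93 = dc
byte 11: 30 ^ 2a = 1a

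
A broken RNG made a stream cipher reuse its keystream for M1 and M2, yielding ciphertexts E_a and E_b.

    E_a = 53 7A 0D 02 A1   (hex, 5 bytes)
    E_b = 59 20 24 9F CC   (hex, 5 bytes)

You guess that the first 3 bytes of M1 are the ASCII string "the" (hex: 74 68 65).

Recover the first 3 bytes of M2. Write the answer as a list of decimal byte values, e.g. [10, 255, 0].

[126, 50, 76]

First, E_a ⊕ E_b = (M1 ⊕ K) ⊕ (M2 ⊕ K) = M1 ⊕ M2, so the key drops out. Then M2 = (M1 ⊕ M2) ⊕ M1 over the first 3 bytes.
byte 0: (53 ⊕ 59) ⊕ 74 = 0a ⊕ 74 = 7e
byte 1: (7a ⊕ 20) ⊕ 68 = 5a ⊕ 68 = 32
byte 2: (0d ⊕ 24) ⊕ 65 = 29 ⊕ 65 = 4c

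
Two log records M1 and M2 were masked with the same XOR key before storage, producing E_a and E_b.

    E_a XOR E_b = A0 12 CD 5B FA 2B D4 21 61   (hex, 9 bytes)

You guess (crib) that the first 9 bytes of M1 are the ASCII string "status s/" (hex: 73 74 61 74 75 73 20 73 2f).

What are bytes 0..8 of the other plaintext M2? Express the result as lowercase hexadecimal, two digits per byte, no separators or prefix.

d366ac2f8f58f4524e

Since E_a ⊕ E_b = M1 ⊕ M2, XORing with the guessed M1 bytes yields the corresponding M2 bytes: M2 = (E_a ⊕ E_b) ⊕ M1.
a0 ⊕ 73 = d3
12 ⊕ 74 = 66
cd ⊕ 61 = ac
5b ⊕ 74 = 2f
fa ⊕ 75 = 8f
2b ⊕ 73 = 58
d4 ⊕ 20 = f4
21 ⊕ 73 = 52
61 ⊕ 2f = 4e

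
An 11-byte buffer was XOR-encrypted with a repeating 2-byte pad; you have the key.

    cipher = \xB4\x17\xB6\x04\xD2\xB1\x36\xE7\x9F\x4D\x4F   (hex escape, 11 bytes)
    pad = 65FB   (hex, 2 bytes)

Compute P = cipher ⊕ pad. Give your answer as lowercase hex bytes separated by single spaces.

The 2-byte key repeats, so the effective keystream is 65 fb 65 fb 65 fb 65 fb 65 fb 65.
byte 0: 10110100 xor 01100101 = 11010001
byte 1: 00010111 xor 11111011 = 11101100
byte 2: 10110110 xor 01100101 = 11010011
byte 3: 00000100 xor 11111011 = 11111111
byte 4: 11010010 xor 01100101 = 10110111
byte 5: 10110001 xor 11111011 = 01001010
byte 6: 00110110 xor 01100101 = 01010011
byte 7: 11100111 xor 11111011 = 00011100
byte 8: 10011111 xor 01100101 = 11111010
byte 9: 01001101 xor 11111011 = 10110110
byte 10: 01001111 xor 01100101 = 00101010

d1 ec d3 ff b7 4a 53 1c fa b6 2a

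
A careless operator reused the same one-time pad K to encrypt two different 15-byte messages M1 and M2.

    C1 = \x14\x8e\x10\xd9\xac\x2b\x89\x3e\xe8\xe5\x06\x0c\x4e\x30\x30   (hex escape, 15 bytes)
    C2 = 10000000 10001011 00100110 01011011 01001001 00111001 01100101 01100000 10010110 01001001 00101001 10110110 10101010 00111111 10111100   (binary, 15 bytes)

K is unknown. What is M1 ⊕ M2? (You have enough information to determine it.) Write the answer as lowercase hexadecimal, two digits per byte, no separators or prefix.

94053682e512ec5e7eac2fbae40f8c

C1 ⊕ C2 = (M1 ⊕ K) ⊕ (M2 ⊕ K) = M1 ⊕ M2 — the shared key cancels under XOR.
00010100 XOR 10000000 = 10010100
10001110 XOR 10001011 = 00000101
00010000 XOR 00100110 = 00110110
11011001 XOR 01011011 = 10000010
10101100 XOR 01001001 = 11100101
00101011 XOR 00111001 = 00010010
10001001 XOR 01100101 = 11101100
00111110 XOR 01100000 = 01011110
11101000 XOR 10010110 = 01111110
11100101 XOR 01001001 = 10101100
00000110 XOR 00101001 = 00101111
00001100 XOR 10110110 = 10111010
01001110 XOR 10101010 = 11100100
00110000 XOR 00111111 = 00001111
00110000 XOR 10111100 = 10001100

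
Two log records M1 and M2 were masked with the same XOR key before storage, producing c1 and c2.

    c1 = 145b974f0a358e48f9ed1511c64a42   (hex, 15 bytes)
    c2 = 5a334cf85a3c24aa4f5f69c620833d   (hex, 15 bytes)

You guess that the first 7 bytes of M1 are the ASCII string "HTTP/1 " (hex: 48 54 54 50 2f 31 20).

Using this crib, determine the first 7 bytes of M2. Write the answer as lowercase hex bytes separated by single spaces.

First, c1 ⊕ c2 = (M1 ⊕ K) ⊕ (M2 ⊕ K) = M1 ⊕ M2, so the key drops out. Then M2 = (M1 ⊕ M2) ⊕ M1 over the first 7 bytes.
byte 0: (14 XOR 5a) XOR 48 = 4e XOR 48 = 06
byte 1: (5b XOR 33) XOR 54 = 68 XOR 54 = 3c
byte 2: (97 XOR 4c) XOR 54 = db XOR 54 = 8f
byte 3: (4f XOR f8) XOR 50 = b7 XOR 50 = e7
byte 4: (0a XOR 5a) XOR 2f = 50 XOR 2f = 7f
byte 5: (35 XOR 3c) XOR 31 = 09 XOR 31 = 38
byte 6: (8e XOR 24) XOR 20 = aa XOR 20 = 8a

06 3c 8f e7 7f 38 8a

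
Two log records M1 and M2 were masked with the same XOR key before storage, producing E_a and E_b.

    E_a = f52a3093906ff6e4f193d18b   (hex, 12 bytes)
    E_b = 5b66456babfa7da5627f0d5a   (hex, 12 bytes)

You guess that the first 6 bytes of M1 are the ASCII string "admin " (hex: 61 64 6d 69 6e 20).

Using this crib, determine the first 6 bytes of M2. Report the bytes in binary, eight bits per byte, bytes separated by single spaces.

11001111 00101000 00011000 10010001 01010101 10110101

First, E_a ⊕ E_b = (M1 ⊕ K) ⊕ (M2 ⊕ K) = M1 ⊕ M2, so the key drops out. Then M2 = (M1 ⊕ M2) ⊕ M1 over the first 6 bytes.
byte 0: (f5 ^ 5b) ^ 61 = ae ^ 61 = cf
byte 1: (2a ^ 66) ^ 64 = 4c ^ 64 = 28
byte 2: (30 ^ 45) ^ 6d = 75 ^ 6d = 18
byte 3: (93 ^ 6b) ^ 69 = f8 ^ 69 = 91
byte 4: (90 ^ ab) ^ 6e = 3b ^ 6e = 55
byte 5: (6f ^ fa) ^ 20 = 95 ^ 20 = b5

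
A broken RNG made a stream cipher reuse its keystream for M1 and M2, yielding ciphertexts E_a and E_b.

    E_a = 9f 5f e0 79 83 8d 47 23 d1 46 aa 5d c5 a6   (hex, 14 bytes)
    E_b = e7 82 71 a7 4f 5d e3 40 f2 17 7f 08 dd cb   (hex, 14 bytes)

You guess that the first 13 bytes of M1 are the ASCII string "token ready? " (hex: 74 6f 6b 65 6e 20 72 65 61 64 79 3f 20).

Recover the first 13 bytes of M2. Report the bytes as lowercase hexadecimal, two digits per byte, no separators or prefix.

First, E_a ⊕ E_b = (M1 ⊕ K) ⊕ (M2 ⊕ K) = M1 ⊕ M2, so the key drops out. Then M2 = (M1 ⊕ M2) ⊕ M1 over the first 13 bytes.
byte 0: (9f ^ e7) ^ 74 = 78 ^ 74 = 0c
byte 1: (5f ^ 82) ^ 6f = dd ^ 6f = b2
byte 2: (e0 ^ 71) ^ 6b = 91 ^ 6b = fa
byte 3: (79 ^ a7) ^ 65 = de ^ 65 = bb
byte 4: (83 ^ 4f) ^ 6e = cc ^ 6e = a2
byte 5: (8d ^ 5d) ^ 20 = d0 ^ 20 = f0
byte 6: (47 ^ e3) ^ 72 = a4 ^ 72 = d6
byte 7: (23 ^ 40) ^ 65 = 63 ^ 65 = 06
byte 8: (d1 ^ f2) ^ 61 = 23 ^ 61 = 42
byte 9: (46 ^ 17) ^ 64 = 51 ^ 64 = 35
byte 10: (aa ^ 7f) ^ 79 = d5 ^ 79 = ac
byte 11: (5d ^ 08) ^ 3f = 55 ^ 3f = 6a
byte 12: (c5 ^ dd) ^ 20 = 18 ^ 20 = 38

0cb2fabba2f0d6064235ac6a38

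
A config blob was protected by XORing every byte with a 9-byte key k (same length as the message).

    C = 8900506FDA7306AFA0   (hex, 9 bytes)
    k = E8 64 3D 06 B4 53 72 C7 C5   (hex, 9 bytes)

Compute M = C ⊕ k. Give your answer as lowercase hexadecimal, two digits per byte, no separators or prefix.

89 ^ e8 = 61
00 ^ 64 = 64
50 ^ 3d = 6d
6f ^ 06 = 69
da ^ b4 = 6e
73 ^ 53 = 20
06 ^ 72 = 74
af ^ c7 = 68
a0 ^ c5 = 65

61646d696e20746865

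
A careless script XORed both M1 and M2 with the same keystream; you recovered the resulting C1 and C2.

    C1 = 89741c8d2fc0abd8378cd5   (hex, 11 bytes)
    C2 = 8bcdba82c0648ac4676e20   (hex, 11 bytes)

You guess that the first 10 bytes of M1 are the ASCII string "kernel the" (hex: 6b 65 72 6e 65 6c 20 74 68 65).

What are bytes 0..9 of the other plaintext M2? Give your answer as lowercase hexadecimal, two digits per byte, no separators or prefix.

69dcd4618ac801683887

First, C1 ⊕ C2 = (M1 ⊕ K) ⊕ (M2 ⊕ K) = M1 ⊕ M2, so the key drops out. Then M2 = (M1 ⊕ M2) ⊕ M1 over the first 10 bytes.
byte 0: (89 xor 8b) xor 6b = 02 xor 6b = 69
byte 1: (74 xor cd) xor 65 = b9 xor 65 = dc
byte 2: (1c xor ba) xor 72 = a6 xor 72 = d4
byte 3: (8d xor 82) xor 6e = 0f xor 6e = 61
byte 4: (2f xor c0) xor 65 = ef xor 65 = 8a
byte 5: (c0 xor 64) xor 6c = a4 xor 6c = c8
byte 6: (ab xor 8a) xor 20 = 21 xor 20 = 01
byte 7: (d8 xor c4) xor 74 = 1c xor 74 = 68
byte 8: (37 xor 67) xor 68 = 50 xor 68 = 38
byte 9: (8c xor 6e) xor 65 = e2 xor 65 = 87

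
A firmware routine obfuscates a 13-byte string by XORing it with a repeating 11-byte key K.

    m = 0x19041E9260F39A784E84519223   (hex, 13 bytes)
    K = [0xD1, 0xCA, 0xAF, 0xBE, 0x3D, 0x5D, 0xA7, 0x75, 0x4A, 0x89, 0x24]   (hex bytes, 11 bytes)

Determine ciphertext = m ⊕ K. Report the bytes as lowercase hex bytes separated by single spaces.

The 11-byte key repeats, so the effective keystream is d1 ca af be 3d 5d a7 75 4a 89 24 d1 ca.
byte 0:  25 xor 209 = 200
byte 1:   4 xor 202 = 206
byte 2:  30 xor 175 = 177
byte 3: 146 xor 190 =  44
byte 4:  96 xor  61 =  93
byte 5: 243 xor  93 = 174
byte 6: 154 xor 167 =  61
byte 7: 120 xor 117 =  13
byte 8:  78 xor  74 =   4
byte 9: 132 xor 137 =  13
byte 10:  81 xor  36 = 117
byte 11: 146 xor 209 =  67
byte 12:  35 xor 202 = 233

c8 ce b1 2c 5d ae 3d 0d 04 0d 75 43 e9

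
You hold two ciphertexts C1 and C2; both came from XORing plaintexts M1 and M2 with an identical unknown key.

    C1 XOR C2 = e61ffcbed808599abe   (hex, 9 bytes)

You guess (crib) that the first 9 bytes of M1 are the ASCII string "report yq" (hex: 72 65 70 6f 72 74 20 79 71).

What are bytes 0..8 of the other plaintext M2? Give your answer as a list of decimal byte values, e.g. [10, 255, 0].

[148, 122, 140, 209, 170, 124, 121, 227, 207]

Since C1 ⊕ C2 = M1 ⊕ M2, XORing with the guessed M1 bytes yields the corresponding M2 bytes: M2 = (C1 ⊕ C2) ⊕ M1.
e6 ^ 72 = 94
1f ^ 65 = 7a
fc ^ 70 = 8c
be ^ 6f = d1
d8 ^ 72 = aa
08 ^ 74 = 7c
59 ^ 20 = 79
9a ^ 79 = e3
be ^ 71 = cf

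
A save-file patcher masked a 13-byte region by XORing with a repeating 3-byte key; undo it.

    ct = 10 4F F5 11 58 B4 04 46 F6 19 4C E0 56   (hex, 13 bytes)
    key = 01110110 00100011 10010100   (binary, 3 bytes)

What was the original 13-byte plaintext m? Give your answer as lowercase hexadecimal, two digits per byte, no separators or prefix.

666c61677b207265626f6f7420

The 3-byte key repeats, so the effective keystream is 76 23 94 76 23 94 76 23 94 76 23 94 76.
byte 0: 00010000 ^ 01110110 = 01100110
byte 1: 01001111 ^ 00100011 = 01101100
byte 2: 11110101 ^ 10010100 = 01100001
byte 3: 00010001 ^ 01110110 = 01100111
byte 4: 01011000 ^ 00100011 = 01111011
byte 5: 10110100 ^ 10010100 = 00100000
byte 6: 00000100 ^ 01110110 = 01110010
byte 7: 01000110 ^ 00100011 = 01100101
byte 8: 11110110 ^ 10010100 = 01100010
byte 9: 00011001 ^ 01110110 = 01101111
byte 10: 01001100 ^ 00100011 = 01101111
byte 11: 11100000 ^ 10010100 = 01110100
byte 12: 01010110 ^ 01110110 = 00100000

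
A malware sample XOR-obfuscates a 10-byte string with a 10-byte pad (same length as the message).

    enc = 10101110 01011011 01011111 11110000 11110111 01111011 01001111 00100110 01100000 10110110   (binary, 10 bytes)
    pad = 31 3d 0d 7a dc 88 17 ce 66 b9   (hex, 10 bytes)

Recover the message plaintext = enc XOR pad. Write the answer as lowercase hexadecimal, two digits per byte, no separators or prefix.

10101110 ^ 00110001 = 10011111
01011011 ^ 00111101 = 01100110
01011111 ^ 00001101 = 01010010
11110000 ^ 01111010 = 10001010
11110111 ^ 11011100 = 00101011
01111011 ^ 10001000 = 11110011
01001111 ^ 00010111 = 01011000
00100110 ^ 11001110 = 11101000
01100000 ^ 01100110 = 00000110
10110110 ^ 10111001 = 00001111

9f66528a2bf358e8060f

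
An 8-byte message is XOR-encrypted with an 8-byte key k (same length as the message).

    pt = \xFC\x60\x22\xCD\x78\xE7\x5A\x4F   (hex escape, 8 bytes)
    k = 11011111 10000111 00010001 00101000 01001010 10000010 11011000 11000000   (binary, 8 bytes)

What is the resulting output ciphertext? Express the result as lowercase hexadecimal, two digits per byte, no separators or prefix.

XOR is its own inverse, so applying the key byte-wise gives the result directly.
byte 0: fc ^ df = 23
byte 1: 60 ^ 87 = e7
byte 2: 22 ^ 11 = 33
byte 3: cd ^ 28 = e5
byte 4: 78 ^ 4a = 32
byte 5: e7 ^ 82 = 65
byte 6: 5a ^ d8 = 82
byte 7: 4f ^ c0 = 8f

23e733e53265828f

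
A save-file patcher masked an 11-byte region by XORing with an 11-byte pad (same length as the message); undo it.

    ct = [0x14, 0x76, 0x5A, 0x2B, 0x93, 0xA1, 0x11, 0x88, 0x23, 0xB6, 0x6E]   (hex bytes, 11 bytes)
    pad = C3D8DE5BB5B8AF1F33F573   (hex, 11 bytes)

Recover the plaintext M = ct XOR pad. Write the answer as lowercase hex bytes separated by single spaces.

d7 ae 84 70 26 19 be 97 10 43 1d

XOR is its own inverse, so applying the key byte-wise gives the result directly.
00010100 xor 11000011 = 11010111
01110110 xor 11011000 = 10101110
01011010 xor 11011110 = 10000100
00101011 xor 01011011 = 01110000
10010011 xor 10110101 = 00100110
10100001 xor 10111000 = 00011001
00010001 xor 10101111 = 10111110
10001000 xor 00011111 = 10010111
00100011 xor 00110011 = 00010000
10110110 xor 11110101 = 01000011
01101110 xor 01110011 = 00011101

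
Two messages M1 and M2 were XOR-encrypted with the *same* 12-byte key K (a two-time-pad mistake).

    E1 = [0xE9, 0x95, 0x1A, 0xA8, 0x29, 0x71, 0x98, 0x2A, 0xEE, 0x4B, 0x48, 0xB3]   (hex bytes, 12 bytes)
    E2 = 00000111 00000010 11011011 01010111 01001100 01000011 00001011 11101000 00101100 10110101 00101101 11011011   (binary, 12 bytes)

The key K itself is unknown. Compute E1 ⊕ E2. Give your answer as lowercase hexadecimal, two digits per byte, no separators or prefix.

E1 ⊕ E2 = (M1 ⊕ K) ⊕ (M2 ⊕ K) = M1 ⊕ M2 — the shared key cancels under XOR.
byte 0: e9 XOR 07 = ee
byte 1: 95 XOR 02 = 97
byte 2: 1a XOR db = c1
byte 3: a8 XOR 57 = ff
byte 4: 29 XOR 4c = 65
byte 5: 71 XOR 43 = 32
byte 6: 98 XOR 0b = 93
byte 7: 2a XOR e8 = c2
byte 8: ee XOR 2c = c2
byte 9: 4b XOR b5 = fe
byte 10: 48 XOR 2d = 65
byte 11: b3 XOR db = 68

ee97c1ff653293c2c2fe6568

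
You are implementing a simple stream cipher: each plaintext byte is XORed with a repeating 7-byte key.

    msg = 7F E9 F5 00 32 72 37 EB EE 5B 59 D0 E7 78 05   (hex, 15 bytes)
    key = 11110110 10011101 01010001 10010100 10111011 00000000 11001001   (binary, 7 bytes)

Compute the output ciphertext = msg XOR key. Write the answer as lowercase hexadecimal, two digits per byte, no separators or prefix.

The 7-byte key repeats, so the effective keystream is f6 9d 51 94 bb 00 c9 f6 9d 51 94 bb 00 c9 f6.
byte 0: 127 XOR 246 = 137
byte 1: 233 XOR 157 = 116
byte 2: 245 XOR  81 = 164
byte 3:   0 XOR 148 = 148
byte 4:  50 XOR 187 = 137
byte 5: 114 XOR   0 = 114
byte 6:  55 XOR 201 = 254
byte 7: 235 XOR 246 =  29
byte 8: 238 XOR 157 = 115
byte 9:  91 XOR  81 =  10
byte 10:  89 XOR 148 = 205
byte 11: 208 XOR 187 = 107
byte 12: 231 XOR   0 = 231
byte 13: 120 XOR 201 = 177
byte 14:   5 XOR 246 = 243

8974a4948972fe1d730acd6be7b1f3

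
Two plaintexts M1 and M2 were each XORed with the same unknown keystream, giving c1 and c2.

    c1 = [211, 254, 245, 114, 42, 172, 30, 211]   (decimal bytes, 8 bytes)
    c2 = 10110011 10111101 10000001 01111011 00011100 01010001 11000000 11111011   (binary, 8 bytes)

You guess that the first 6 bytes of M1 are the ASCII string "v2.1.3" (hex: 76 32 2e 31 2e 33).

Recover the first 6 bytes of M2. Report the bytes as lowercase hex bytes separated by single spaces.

First, c1 ⊕ c2 = (M1 ⊕ K) ⊕ (M2 ⊕ K) = M1 ⊕ M2, so the key drops out. Then M2 = (M1 ⊕ M2) ⊕ M1 over the first 6 bytes.
byte 0: (d3 XOR b3) XOR 76 = 60 XOR 76 = 16
byte 1: (fe XOR bd) XOR 32 = 43 XOR 32 = 71
byte 2: (f5 XOR 81) XOR 2e = 74 XOR 2e = 5a
byte 3: (72 XOR 7b) XOR 31 = 09 XOR 31 = 38
byte 4: (2a XOR 1c) XOR 2e = 36 XOR 2e = 18
byte 5: (ac XOR 51) XOR 33 = fd XOR 33 = ce

16 71 5a 38 18 ce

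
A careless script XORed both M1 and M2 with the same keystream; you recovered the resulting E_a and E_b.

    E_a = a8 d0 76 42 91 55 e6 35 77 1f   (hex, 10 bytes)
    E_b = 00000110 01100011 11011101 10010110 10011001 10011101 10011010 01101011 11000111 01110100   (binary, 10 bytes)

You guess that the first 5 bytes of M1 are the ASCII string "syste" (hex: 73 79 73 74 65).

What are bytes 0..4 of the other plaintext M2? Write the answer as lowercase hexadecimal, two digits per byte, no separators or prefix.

First, E_a ⊕ E_b = (M1 ⊕ K) ⊕ (M2 ⊕ K) = M1 ⊕ M2, so the key drops out. Then M2 = (M1 ⊕ M2) ⊕ M1 over the first 5 bytes.
byte 0: (a8 ^ 06) ^ 73 = ae ^ 73 = dd
byte 1: (d0 ^ 63) ^ 79 = b3 ^ 79 = ca
byte 2: (76 ^ dd) ^ 73 = ab ^ 73 = d8
byte 3: (42 ^ 96) ^ 74 = d4 ^ 74 = a0
byte 4: (91 ^ 99) ^ 65 = 08 ^ 65 = 6d

ddcad8a06d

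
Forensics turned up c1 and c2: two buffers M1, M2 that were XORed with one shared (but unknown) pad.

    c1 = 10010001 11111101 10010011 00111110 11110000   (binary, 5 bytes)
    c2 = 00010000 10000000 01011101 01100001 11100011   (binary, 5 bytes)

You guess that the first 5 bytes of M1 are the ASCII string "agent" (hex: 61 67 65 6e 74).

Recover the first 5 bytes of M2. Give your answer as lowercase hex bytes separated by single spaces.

First, c1 ⊕ c2 = (M1 ⊕ K) ⊕ (M2 ⊕ K) = M1 ⊕ M2, so the key drops out. Then M2 = (M1 ⊕ M2) ⊕ M1 over the first 5 bytes.
byte 0: (91 XOR 10) XOR 61 = 81 XOR 61 = e0
byte 1: (fd XOR 80) XOR 67 = 7d XOR 67 = 1a
byte 2: (93 XOR 5d) XOR 65 = ce XOR 65 = ab
byte 3: (3e XOR 61) XOR 6e = 5f XOR 6e = 31
byte 4: (f0 XOR e3) XOR 74 = 13 XOR 74 = 67

e0 1a ab 31 67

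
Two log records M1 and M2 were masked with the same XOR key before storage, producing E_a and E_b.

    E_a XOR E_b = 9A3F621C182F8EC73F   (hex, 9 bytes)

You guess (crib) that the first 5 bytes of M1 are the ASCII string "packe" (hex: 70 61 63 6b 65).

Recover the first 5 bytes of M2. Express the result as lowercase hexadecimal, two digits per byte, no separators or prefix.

ea5e01777d

Since E_a ⊕ E_b = M1 ⊕ M2, XORing with the guessed M1 bytes yields the corresponding M2 bytes: M2 = (E_a ⊕ E_b) ⊕ M1.
byte 0: 154 ⊕ 112 = 234
byte 1:  63 ⊕  97 =  94
byte 2:  98 ⊕  99 =   1
byte 3:  28 ⊕ 107 = 119
byte 4:  24 ⊕ 101 = 125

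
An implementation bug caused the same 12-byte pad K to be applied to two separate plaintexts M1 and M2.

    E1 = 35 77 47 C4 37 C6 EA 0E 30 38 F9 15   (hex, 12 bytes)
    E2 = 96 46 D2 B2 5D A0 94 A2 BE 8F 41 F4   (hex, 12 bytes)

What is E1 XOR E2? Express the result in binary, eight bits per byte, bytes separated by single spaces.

E1 ⊕ E2 = (M1 ⊕ K) ⊕ (M2 ⊕ K) = M1 ⊕ M2 — the shared key cancels under XOR.
35 ⊕ 96 = a3
77 ⊕ 46 = 31
47 ⊕ d2 = 95
c4 ⊕ b2 = 76
37 ⊕ 5d = 6a
c6 ⊕ a0 = 66
ea ⊕ 94 = 7e
0e ⊕ a2 = ac
30 ⊕ be = 8e
38 ⊕ 8f = b7
f9 ⊕ 41 = b8
15 ⊕ f4 = e1

10100011 00110001 10010101 01110110 01101010 01100110 01111110 10101100 10001110 10110111 10111000 11100001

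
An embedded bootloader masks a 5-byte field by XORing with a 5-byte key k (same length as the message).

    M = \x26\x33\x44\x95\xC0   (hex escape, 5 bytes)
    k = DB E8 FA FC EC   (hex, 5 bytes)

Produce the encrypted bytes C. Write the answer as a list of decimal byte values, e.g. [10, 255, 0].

byte 0: 26 ^ db = fd
byte 1: 33 ^ e8 = db
byte 2: 44 ^ fa = be
byte 3: 95 ^ fc = 69
byte 4: c0 ^ ec = 2c

[253, 219, 190, 105, 44]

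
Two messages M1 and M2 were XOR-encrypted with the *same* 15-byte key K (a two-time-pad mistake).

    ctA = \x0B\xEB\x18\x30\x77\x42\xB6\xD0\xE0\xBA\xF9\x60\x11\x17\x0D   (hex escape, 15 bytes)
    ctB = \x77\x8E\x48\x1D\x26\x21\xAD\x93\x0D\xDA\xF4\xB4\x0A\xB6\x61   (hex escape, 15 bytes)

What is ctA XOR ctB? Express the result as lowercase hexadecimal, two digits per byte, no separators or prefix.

7c65502d51631b43ed600dd41ba16c

ctA ⊕ ctB = (M1 ⊕ K) ⊕ (M2 ⊕ K) = M1 ⊕ M2 — the shared key cancels under XOR.
0b XOR 77 = 7c
eb XOR 8e = 65
18 XOR 48 = 50
30 XOR 1d = 2d
77 XOR 26 = 51
42 XOR 21 = 63
b6 XOR ad = 1b
d0 XOR 93 = 43
e0 XOR 0d = ed
ba XOR da = 60
f9 XOR f4 = 0d
60 XOR b4 = d4
11 XOR 0a = 1b
17 XOR b6 = a1
0d XOR 61 = 6c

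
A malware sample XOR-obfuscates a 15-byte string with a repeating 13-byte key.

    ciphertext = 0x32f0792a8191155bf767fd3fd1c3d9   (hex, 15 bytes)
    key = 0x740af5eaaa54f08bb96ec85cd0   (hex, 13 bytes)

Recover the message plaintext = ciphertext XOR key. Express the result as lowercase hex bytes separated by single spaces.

46 fa 8c c0 2b c5 e5 d0 4e 09 35 63 01 b7 d3

The 13-byte key repeats, so the effective keystream is 74 0a f5 ea aa 54 f0 8b b9 6e c8 5c d0 74 0a.
byte 0:  50 ⊕ 116 =  70
byte 1: 240 ⊕  10 = 250
byte 2: 121 ⊕ 245 = 140
byte 3:  42 ⊕ 234 = 192
byte 4: 129 ⊕ 170 =  43
byte 5: 145 ⊕  84 = 197
byte 6:  21 ⊕ 240 = 229
byte 7:  91 ⊕ 139 = 208
byte 8: 247 ⊕ 185 =  78
byte 9: 103 ⊕ 110 =   9
byte 10: 253 ⊕ 200 =  53
byte 11:  63 ⊕  92 =  99
byte 12: 209 ⊕ 208 =   1
byte 13: 195 ⊕ 116 = 183
byte 14: 217 ⊕  10 = 211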